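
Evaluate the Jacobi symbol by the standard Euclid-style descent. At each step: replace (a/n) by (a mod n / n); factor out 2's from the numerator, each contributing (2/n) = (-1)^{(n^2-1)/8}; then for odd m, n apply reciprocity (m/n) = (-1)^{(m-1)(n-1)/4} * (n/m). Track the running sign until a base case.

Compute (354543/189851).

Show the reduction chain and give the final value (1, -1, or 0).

-1

(354543/189851): 354543 mod 189851 = 164692, so (354543/189851) = (164692/189851)
factor out 2^2: 164692 = 2^2·41173; with 189851 mod 8 = 3, (2/189851) = -1; sign now +1; continue with (41173/189851)
flip (41173/189851) -> (189851/41173): both odd, 41173 mod 4 = 1, 189851 mod 4 = 3, so the flip contributes +1; sign now +1
(189851/41173): 189851 mod 41173 = 25159, so (189851/41173) = (25159/41173)
flip (25159/41173) -> (41173/25159): both odd, 25159 mod 4 = 3, 41173 mod 4 = 1, so the flip contributes +1; sign now +1
(41173/25159): 41173 mod 25159 = 16014, so (41173/25159) = (16014/25159)
factor out 2^1: 16014 = 2^1·8007; with 25159 mod 8 = 7, (2/25159) = +1; sign now +1; continue with (8007/25159)
flip (8007/25159) -> (25159/8007): both odd, 8007 mod 4 = 3, 25159 mod 4 = 3, so the flip contributes -1; sign now -1
(25159/8007): 25159 mod 8007 = 1138, so (25159/8007) = (1138/8007)
factor out 2^1: 1138 = 2^1·569; with 8007 mod 8 = 7, (2/8007) = +1; sign now -1; continue with (569/8007)
flip (569/8007) -> (8007/569): both odd, 569 mod 4 = 1, 8007 mod 4 = 3, so the flip contributes +1; sign now -1
(8007/569): 8007 mod 569 = 41, so (8007/569) = (41/569)
flip (41/569) -> (569/41): both odd, 41 mod 4 = 1, 569 mod 4 = 1, so the flip contributes +1; sign now -1
(569/41): 569 mod 41 = 36, so (569/41) = (36/41)
factor out 2^2: 36 = 2^2·9; with 41 mod 8 = 1, (2/41) = +1; sign now -1; continue with (9/41)
flip (9/41) -> (41/9): both odd, 9 mod 4 = 1, 41 mod 4 = 1, so the flip contributes +1; sign now -1
(41/9): 41 mod 9 = 5, so (41/9) = (5/9)
flip (5/9) -> (9/5): both odd, 5 mod 4 = 1, 9 mod 4 = 1, so the flip contributes +1; sign now -1
(9/5): 9 mod 5 = 4, so (9/5) = (4/5)
factor out 2^2: 4 = 2^2·1; with 5 mod 8 = 5, (2/5) = -1; sign now -1; continue with (1/5)
reached (1/5) = 1, so the symbol is -1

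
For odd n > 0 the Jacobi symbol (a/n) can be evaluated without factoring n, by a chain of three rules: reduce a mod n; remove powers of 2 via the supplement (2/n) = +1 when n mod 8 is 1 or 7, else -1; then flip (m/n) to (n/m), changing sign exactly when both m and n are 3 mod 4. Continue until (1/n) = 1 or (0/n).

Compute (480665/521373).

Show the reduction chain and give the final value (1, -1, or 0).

1

reciprocity: (480665/521373) = +1·(521373/480665) since 480665 mod 4 = 1, 521373 mod 4 = 1; sign now +1
(521373/480665) = (40708/480665)   [reduce mod 480665]
40708 = 2^2·10177; (2/480665) = +1 since 480665 mod 8 = 1, so (40708/480665) = (+1)^2·(10177/480665); sign now +1
reciprocity: (10177/480665) = +1·(480665/10177) since 10177 mod 4 = 1, 480665 mod 4 = 1; sign now +1
(480665/10177) = (2346/10177)   [reduce mod 10177]
2346 = 2^1·1173; (2/10177) = +1 since 10177 mod 8 = 1, so (2346/10177) = (+1)^1·(1173/10177); sign now +1
reciprocity: (1173/10177) = +1·(10177/1173) since 1173 mod 4 = 1, 10177 mod 4 = 1; sign now +1
(10177/1173) = (793/1173)   [reduce mod 1173]
reciprocity: (793/1173) = +1·(1173/793) since 793 mod 4 = 1, 1173 mod 4 = 1; sign now +1
(1173/793) = (380/793)   [reduce mod 793]
380 = 2^2·95; (2/793) = +1 since 793 mod 8 = 1, so (380/793) = (+1)^2·(95/793); sign now +1
reciprocity: (95/793) = +1·(793/95) since 95 mod 4 = 3, 793 mod 4 = 1; sign now +1
(793/95) = (33/95)   [reduce mod 95]
reciprocity: (33/95) = +1·(95/33) since 33 mod 4 = 1, 95 mod 4 = 3; sign now +1
(95/33) = (29/33)   [reduce mod 33]
reciprocity: (29/33) = +1·(33/29) since 29 mod 4 = 1, 33 mod 4 = 1; sign now +1
(33/29) = (4/29)   [reduce mod 29]
4 = 2^2·1; (2/29) = -1 since 29 mod 8 = 5, so (4/29) = (-1)^2·(1/29); sign now +1
(1/29) = 1; final value = sign = +1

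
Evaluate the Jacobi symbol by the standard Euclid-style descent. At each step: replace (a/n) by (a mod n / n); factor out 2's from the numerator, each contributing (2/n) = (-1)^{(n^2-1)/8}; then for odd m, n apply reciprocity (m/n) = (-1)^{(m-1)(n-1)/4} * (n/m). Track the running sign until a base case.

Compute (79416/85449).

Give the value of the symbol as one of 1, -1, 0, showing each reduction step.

factor out 2^3: 79416 = 2^3·9927; with 85449 mod 8 = 1, (2/85449) = +1; sign now +1; continue with (9927/85449)
flip (9927/85449) -> (85449/9927): both odd, 9927 mod 4 = 3, 85449 mod 4 = 1, so the flip contributes +1; sign now +1
(85449/9927): 85449 mod 9927 = 6033, so (85449/9927) = (6033/9927)
flip (6033/9927) -> (9927/6033): both odd, 6033 mod 4 = 1, 9927 mod 4 = 3, so the flip contributes +1; sign now +1
(9927/6033): 9927 mod 6033 = 3894, so (9927/6033) = (3894/6033)
factor out 2^1: 3894 = 2^1·1947; with 6033 mod 8 = 1, (2/6033) = +1; sign now +1; continue with (1947/6033)
flip (1947/6033) -> (6033/1947): both odd, 1947 mod 4 = 3, 6033 mod 4 = 1, so the flip contributes +1; sign now +1
(6033/1947): 6033 mod 1947 = 192, so (6033/1947) = (192/1947)
factor out 2^6: 192 = 2^6·3; with 1947 mod 8 = 3, (2/1947) = -1; sign now +1; continue with (3/1947)
flip (3/1947) -> (1947/3): both odd, 3 mod 4 = 3, 1947 mod 4 = 3, so the flip contributes -1; sign now -1
(1947/3): 1947 mod 3 = 0, so (1947/3) = (0/3)
reached (0/3); gcd(a, n) > 1, so (0/3) = 0 and the symbol is 0

0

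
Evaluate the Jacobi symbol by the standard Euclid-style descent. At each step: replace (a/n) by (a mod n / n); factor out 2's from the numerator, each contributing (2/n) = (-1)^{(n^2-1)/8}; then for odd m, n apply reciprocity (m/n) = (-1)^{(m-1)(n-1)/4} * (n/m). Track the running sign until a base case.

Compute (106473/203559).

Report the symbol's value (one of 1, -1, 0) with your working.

reciprocity: (106473/203559) = +1·(203559/106473) since 106473 mod 4 = 1, 203559 mod 4 = 3; sign now +1
(203559/106473) = (97086/106473)   [reduce mod 106473]
97086 = 2^1·48543; (2/106473) = +1 since 106473 mod 8 = 1, so (97086/106473) = (+1)^1·(48543/106473); sign now +1
reciprocity: (48543/106473) = +1·(106473/48543) since 48543 mod 4 = 3, 106473 mod 4 = 1; sign now +1
(106473/48543) = (9387/48543)   [reduce mod 48543]
reciprocity: (9387/48543) = -1·(48543/9387) since 9387 mod 4 = 3, 48543 mod 4 = 3; sign now -1
(48543/9387) = (1608/9387)   [reduce mod 9387]
1608 = 2^3·201; (2/9387) = -1 since 9387 mod 8 = 3, so (1608/9387) = (-1)^3·(201/9387); sign now +1
reciprocity: (201/9387) = +1·(9387/201) since 201 mod 4 = 1, 9387 mod 4 = 3; sign now +1
(9387/201) = (141/201)   [reduce mod 201]
reciprocity: (141/201) = +1·(201/141) since 141 mod 4 = 1, 201 mod 4 = 1; sign now +1
(201/141) = (60/141)   [reduce mod 141]
60 = 2^2·15; (2/141) = -1 since 141 mod 8 = 5, so (60/141) = (-1)^2·(15/141); sign now +1
reciprocity: (15/141) = +1·(141/15) since 15 mod 4 = 3, 141 mod 4 = 1; sign now +1
(141/15) = (6/15)   [reduce mod 15]
6 = 2^1·3; (2/15) = +1 since 15 mod 8 = 7, so (6/15) = (+1)^1·(3/15); sign now +1
reciprocity: (3/15) = -1·(15/3) since 3 mod 4 = 3, 15 mod 4 = 3; sign now -1
(15/3) = (0/3)   [reduce mod 3]
(0/3) = 0   [gcd(a, n) > 1]; final value = 0

0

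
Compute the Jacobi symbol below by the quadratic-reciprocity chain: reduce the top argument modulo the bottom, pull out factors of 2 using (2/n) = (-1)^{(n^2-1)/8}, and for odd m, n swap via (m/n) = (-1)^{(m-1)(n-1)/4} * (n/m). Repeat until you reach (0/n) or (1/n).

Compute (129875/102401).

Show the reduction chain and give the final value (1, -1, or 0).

1

(129875/102401) = (27474/102401)   [reduce mod 102401]
27474 = 2^1·13737; (2/102401) = +1 since 102401 mod 8 = 1, so (27474/102401) = (+1)^1·(13737/102401); sign now +1
reciprocity: (13737/102401) = +1·(102401/13737) since 13737 mod 4 = 1, 102401 mod 4 = 1; sign now +1
(102401/13737) = (6242/13737)   [reduce mod 13737]
6242 = 2^1·3121; (2/13737) = +1 since 13737 mod 8 = 1, so (6242/13737) = (+1)^1·(3121/13737); sign now +1
reciprocity: (3121/13737) = +1·(13737/3121) since 3121 mod 4 = 1, 13737 mod 4 = 1; sign now +1
(13737/3121) = (1253/3121)   [reduce mod 3121]
reciprocity: (1253/3121) = +1·(3121/1253) since 1253 mod 4 = 1, 3121 mod 4 = 1; sign now +1
(3121/1253) = (615/1253)   [reduce mod 1253]
reciprocity: (615/1253) = +1·(1253/615) since 615 mod 4 = 3, 1253 mod 4 = 1; sign now +1
(1253/615) = (23/615)   [reduce mod 615]
reciprocity: (23/615) = -1·(615/23) since 23 mod 4 = 3, 615 mod 4 = 3; sign now -1
(615/23) = (17/23)   [reduce mod 23]
reciprocity: (17/23) = +1·(23/17) since 17 mod 4 = 1, 23 mod 4 = 3; sign now -1
(23/17) = (6/17)   [reduce mod 17]
6 = 2^1·3; (2/17) = +1 since 17 mod 8 = 1, so (6/17) = (+1)^1·(3/17); sign now -1
reciprocity: (3/17) = +1·(17/3) since 3 mod 4 = 3, 17 mod 4 = 1; sign now -1
(17/3) = (2/3)   [reduce mod 3]
2 = 2^1·1; (2/3) = -1 since 3 mod 8 = 3, so (2/3) = (-1)^1·(1/3); sign now +1
(1/3) = 1; final value = sign = +1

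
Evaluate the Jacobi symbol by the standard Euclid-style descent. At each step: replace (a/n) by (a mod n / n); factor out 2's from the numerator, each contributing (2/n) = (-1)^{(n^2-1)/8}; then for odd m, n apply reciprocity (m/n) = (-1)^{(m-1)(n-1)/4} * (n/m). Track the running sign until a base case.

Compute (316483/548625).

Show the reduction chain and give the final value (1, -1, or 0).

flip (316483/548625) -> (548625/316483): both odd, 316483 mod 4 = 3, 548625 mod 4 = 1, so the flip contributes +1; sign now +1
(548625/316483): 548625 mod 316483 = 232142, so (548625/316483) = (232142/316483)
factor out 2^1: 232142 = 2^1·116071; with 316483 mod 8 = 3, (2/316483) = -1; sign now -1; continue with (116071/316483)
flip (116071/316483) -> (316483/116071): both odd, 116071 mod 4 = 3, 316483 mod 4 = 3, so the flip contributes -1; sign now +1
(316483/116071): 316483 mod 116071 = 84341, so (316483/116071) = (84341/116071)
flip (84341/116071) -> (116071/84341): both odd, 84341 mod 4 = 1, 116071 mod 4 = 3, so the flip contributes +1; sign now +1
(116071/84341): 116071 mod 84341 = 31730, so (116071/84341) = (31730/84341)
factor out 2^1: 31730 = 2^1·15865; with 84341 mod 8 = 5, (2/84341) = -1; sign now -1; continue with (15865/84341)
flip (15865/84341) -> (84341/15865): both odd, 15865 mod 4 = 1, 84341 mod 4 = 1, so the flip contributes +1; sign now -1
(84341/15865): 84341 mod 15865 = 5016, so (84341/15865) = (5016/15865)
factor out 2^3: 5016 = 2^3·627; with 15865 mod 8 = 1, (2/15865) = +1; sign now -1; continue with (627/15865)
flip (627/15865) -> (15865/627): both odd, 627 mod 4 = 3, 15865 mod 4 = 1, so the flip contributes +1; sign now -1
(15865/627): 15865 mod 627 = 190, so (15865/627) = (190/627)
factor out 2^1: 190 = 2^1·95; with 627 mod 8 = 3, (2/627) = -1; sign now +1; continue with (95/627)
flip (95/627) -> (627/95): both odd, 95 mod 4 = 3, 627 mod 4 = 3, so the flip contributes -1; sign now -1
(627/95): 627 mod 95 = 57, so (627/95) = (57/95)
flip (57/95) -> (95/57): both odd, 57 mod 4 = 1, 95 mod 4 = 3, so the flip contributes +1; sign now -1
(95/57): 95 mod 57 = 38, so (95/57) = (38/57)
factor out 2^1: 38 = 2^1·19; with 57 mod 8 = 1, (2/57) = +1; sign now -1; continue with (19/57)
flip (19/57) -> (57/19): both odd, 19 mod 4 = 3, 57 mod 4 = 1, so the flip contributes +1; sign now -1
(57/19): 57 mod 19 = 0, so (57/19) = (0/19)
reached (0/19); gcd(a, n) > 1, so (0/19) = 0 and the symbol is 0

0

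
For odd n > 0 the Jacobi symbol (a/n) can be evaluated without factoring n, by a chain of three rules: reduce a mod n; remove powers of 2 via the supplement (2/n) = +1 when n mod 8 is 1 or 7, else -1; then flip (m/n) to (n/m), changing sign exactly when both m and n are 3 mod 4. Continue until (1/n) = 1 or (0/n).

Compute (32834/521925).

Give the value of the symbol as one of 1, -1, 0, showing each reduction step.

32834 = 2^1·16417; (2/521925) = -1 since 521925 mod 8 = 5, so (32834/521925) = (-1)^1·(16417/521925); sign now -1
reciprocity: (16417/521925) = +1·(521925/16417) since 16417 mod 4 = 1, 521925 mod 4 = 1; sign now -1
(521925/16417) = (12998/16417)   [reduce mod 16417]
12998 = 2^1·6499; (2/16417) = +1 since 16417 mod 8 = 1, so (12998/16417) = (+1)^1·(6499/16417); sign now -1
reciprocity: (6499/16417) = +1·(16417/6499) since 6499 mod 4 = 3, 16417 mod 4 = 1; sign now -1
(16417/6499) = (3419/6499)   [reduce mod 6499]
reciprocity: (3419/6499) = -1·(6499/3419) since 3419 mod 4 = 3, 6499 mod 4 = 3; sign now +1
(6499/3419) = (3080/3419)   [reduce mod 3419]
3080 = 2^3·385; (2/3419) = -1 since 3419 mod 8 = 3, so (3080/3419) = (-1)^3·(385/3419); sign now -1
reciprocity: (385/3419) = +1·(3419/385) since 385 mod 4 = 1, 3419 mod 4 = 3; sign now -1
(3419/385) = (339/385)   [reduce mod 385]
reciprocity: (339/385) = +1·(385/339) since 339 mod 4 = 3, 385 mod 4 = 1; sign now -1
(385/339) = (46/339)   [reduce mod 339]
46 = 2^1·23; (2/339) = -1 since 339 mod 8 = 3, so (46/339) = (-1)^1·(23/339); sign now +1
reciprocity: (23/339) = -1·(339/23) since 23 mod 4 = 3, 339 mod 4 = 3; sign now -1
(339/23) = (17/23)   [reduce mod 23]
reciprocity: (17/23) = +1·(23/17) since 17 mod 4 = 1, 23 mod 4 = 3; sign now -1
(23/17) = (6/17)   [reduce mod 17]
6 = 2^1·3; (2/17) = +1 since 17 mod 8 = 1, so (6/17) = (+1)^1·(3/17); sign now -1
reciprocity: (3/17) = +1·(17/3) since 3 mod 4 = 3, 17 mod 4 = 1; sign now -1
(17/3) = (2/3)   [reduce mod 3]
2 = 2^1·1; (2/3) = -1 since 3 mod 8 = 3, so (2/3) = (-1)^1·(1/3); sign now +1
(1/3) = 1; final value = sign = +1

1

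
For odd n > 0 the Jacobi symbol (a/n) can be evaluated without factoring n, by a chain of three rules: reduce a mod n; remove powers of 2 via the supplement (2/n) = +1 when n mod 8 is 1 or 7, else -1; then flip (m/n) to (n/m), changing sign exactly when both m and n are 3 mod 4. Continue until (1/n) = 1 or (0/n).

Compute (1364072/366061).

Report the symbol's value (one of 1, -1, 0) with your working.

(1364072/366061): 1364072 mod 366061 = 265889, so (1364072/366061) = (265889/366061)
flip (265889/366061) -> (366061/265889): both odd, 265889 mod 4 = 1, 366061 mod 4 = 1, so the flip contributes +1; sign now +1
(366061/265889): 366061 mod 265889 = 100172, so (366061/265889) = (100172/265889)
factor out 2^2: 100172 = 2^2·25043; with 265889 mod 8 = 1, (2/265889) = +1; sign now +1; continue with (25043/265889)
flip (25043/265889) -> (265889/25043): both odd, 25043 mod 4 = 3, 265889 mod 4 = 1, so the flip contributes +1; sign now +1
(265889/25043): 265889 mod 25043 = 15459, so (265889/25043) = (15459/25043)
flip (15459/25043) -> (25043/15459): both odd, 15459 mod 4 = 3, 25043 mod 4 = 3, so the flip contributes -1; sign now -1
(25043/15459): 25043 mod 15459 = 9584, so (25043/15459) = (9584/15459)
factor out 2^4: 9584 = 2^4·599; with 15459 mod 8 = 3, (2/15459) = -1; sign now -1; continue with (599/15459)
flip (599/15459) -> (15459/599): both odd, 599 mod 4 = 3, 15459 mod 4 = 3, so the flip contributes -1; sign now +1
(15459/599): 15459 mod 599 = 484, so (15459/599) = (484/599)
factor out 2^2: 484 = 2^2·121; with 599 mod 8 = 7, (2/599) = +1; sign now +1; continue with (121/599)
flip (121/599) -> (599/121): both odd, 121 mod 4 = 1, 599 mod 4 = 3, so the flip contributes +1; sign now +1
(599/121): 599 mod 121 = 115, so (599/121) = (115/121)
flip (115/121) -> (121/115): both odd, 115 mod 4 = 3, 121 mod 4 = 1, so the flip contributes +1; sign now +1
(121/115): 121 mod 115 = 6, so (121/115) = (6/115)
factor out 2^1: 6 = 2^1·3; with 115 mod 8 = 3, (2/115) = -1; sign now -1; continue with (3/115)
flip (3/115) -> (115/3): both odd, 3 mod 4 = 3, 115 mod 4 = 3, so the flip contributes -1; sign now +1
(115/3): 115 mod 3 = 1, so (115/3) = (1/3)
reached (1/3) = 1, so the symbol is +1

1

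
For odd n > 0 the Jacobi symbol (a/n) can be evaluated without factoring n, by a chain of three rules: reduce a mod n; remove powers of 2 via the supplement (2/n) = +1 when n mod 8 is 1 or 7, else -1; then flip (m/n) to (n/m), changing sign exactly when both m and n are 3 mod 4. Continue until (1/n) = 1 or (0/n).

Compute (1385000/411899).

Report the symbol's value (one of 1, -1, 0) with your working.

0

(1385000/411899): 1385000 mod 411899 = 149303, so (1385000/411899) = (149303/411899)
flip (149303/411899) -> (411899/149303): both odd, 149303 mod 4 = 3, 411899 mod 4 = 3, so the flip contributes -1; sign now -1
(411899/149303): 411899 mod 149303 = 113293, so (411899/149303) = (113293/149303)
flip (113293/149303) -> (149303/113293): both odd, 113293 mod 4 = 1, 149303 mod 4 = 3, so the flip contributes +1; sign now -1
(149303/113293): 149303 mod 113293 = 36010, so (149303/113293) = (36010/113293)
factor out 2^1: 36010 = 2^1·18005; with 113293 mod 8 = 5, (2/113293) = -1; sign now +1; continue with (18005/113293)
flip (18005/113293) -> (113293/18005): both odd, 18005 mod 4 = 1, 113293 mod 4 = 1, so the flip contributes +1; sign now +1
(113293/18005): 113293 mod 18005 = 5263, so (113293/18005) = (5263/18005)
flip (5263/18005) -> (18005/5263): both odd, 5263 mod 4 = 3, 18005 mod 4 = 1, so the flip contributes +1; sign now +1
(18005/5263): 18005 mod 5263 = 2216, so (18005/5263) = (2216/5263)
factor out 2^3: 2216 = 2^3·277; with 5263 mod 8 = 7, (2/5263) = +1; sign now +1; continue with (277/5263)
flip (277/5263) -> (5263/277): both odd, 277 mod 4 = 1, 5263 mod 4 = 3, so the flip contributes +1; sign now +1
(5263/277): 5263 mod 277 = 0, so (5263/277) = (0/277)
reached (0/277); gcd(a, n) > 1, so (0/277) = 0 and the symbol is 0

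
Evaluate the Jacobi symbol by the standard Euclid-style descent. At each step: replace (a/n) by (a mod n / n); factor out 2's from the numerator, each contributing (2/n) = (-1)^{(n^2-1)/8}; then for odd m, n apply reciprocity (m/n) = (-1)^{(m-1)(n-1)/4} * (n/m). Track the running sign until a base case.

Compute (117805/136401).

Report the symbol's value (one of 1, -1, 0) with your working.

1

reciprocity: (117805/136401) = +1·(136401/117805) since 117805 mod 4 = 1, 136401 mod 4 = 1; sign now +1
(136401/117805) = (18596/117805)   [reduce mod 117805]
18596 = 2^2·4649; (2/117805) = -1 since 117805 mod 8 = 5, so (18596/117805) = (-1)^2·(4649/117805); sign now +1
reciprocity: (4649/117805) = +1·(117805/4649) since 4649 mod 4 = 1, 117805 mod 4 = 1; sign now +1
(117805/4649) = (1580/4649)   [reduce mod 4649]
1580 = 2^2·395; (2/4649) = +1 since 4649 mod 8 = 1, so (1580/4649) = (+1)^2·(395/4649); sign now +1
reciprocity: (395/4649) = +1·(4649/395) since 395 mod 4 = 3, 4649 mod 4 = 1; sign now +1
(4649/395) = (304/395)   [reduce mod 395]
304 = 2^4·19; (2/395) = -1 since 395 mod 8 = 3, so (304/395) = (-1)^4·(19/395); sign now +1
reciprocity: (19/395) = -1·(395/19) since 19 mod 4 = 3, 395 mod 4 = 3; sign now -1
(395/19) = (15/19)   [reduce mod 19]
reciprocity: (15/19) = -1·(19/15) since 15 mod 4 = 3, 19 mod 4 = 3; sign now +1
(19/15) = (4/15)   [reduce mod 15]
4 = 2^2·1; (2/15) = +1 since 15 mod 8 = 7, so (4/15) = (+1)^2·(1/15); sign now +1
(1/15) = 1; final value = sign = +1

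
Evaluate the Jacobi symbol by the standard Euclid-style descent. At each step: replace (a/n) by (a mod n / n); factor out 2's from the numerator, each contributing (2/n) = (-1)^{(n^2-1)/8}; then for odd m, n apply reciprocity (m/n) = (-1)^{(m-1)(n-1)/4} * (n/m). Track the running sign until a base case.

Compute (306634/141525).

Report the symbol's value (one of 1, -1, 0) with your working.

1

(306634/141525) = (23584/141525)   [reduce mod 141525]
23584 = 2^5·737; (2/141525) = -1 since 141525 mod 8 = 5, so (23584/141525) = (-1)^5·(737/141525); sign now -1
reciprocity: (737/141525) = +1·(141525/737) since 737 mod 4 = 1, 141525 mod 4 = 1; sign now -1
(141525/737) = (21/737)   [reduce mod 737]
reciprocity: (21/737) = +1·(737/21) since 21 mod 4 = 1, 737 mod 4 = 1; sign now -1
(737/21) = (2/21)   [reduce mod 21]
2 = 2^1·1; (2/21) = -1 since 21 mod 8 = 5, so (2/21) = (-1)^1·(1/21); sign now +1
(1/21) = 1; final value = sign = +1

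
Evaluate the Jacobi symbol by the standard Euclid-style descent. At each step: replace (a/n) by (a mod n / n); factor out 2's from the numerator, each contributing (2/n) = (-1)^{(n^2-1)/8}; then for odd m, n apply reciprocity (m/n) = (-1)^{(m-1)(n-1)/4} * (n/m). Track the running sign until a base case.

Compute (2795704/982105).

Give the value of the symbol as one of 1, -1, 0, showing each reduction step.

(2795704/982105): 2795704 mod 982105 = 831494, so (2795704/982105) = (831494/982105)
factor out 2^1: 831494 = 2^1·415747; with 982105 mod 8 = 1, (2/982105) = +1; sign now +1; continue with (415747/982105)
flip (415747/982105) -> (982105/415747): both odd, 415747 mod 4 = 3, 982105 mod 4 = 1, so the flip contributes +1; sign now +1
(982105/415747): 982105 mod 415747 = 150611, so (982105/415747) = (150611/415747)
flip (150611/415747) -> (415747/150611): both odd, 150611 mod 4 = 3, 415747 mod 4 = 3, so the flip contributes -1; sign now -1
(415747/150611): 415747 mod 150611 = 114525, so (415747/150611) = (114525/150611)
flip (114525/150611) -> (150611/114525): both odd, 114525 mod 4 = 1, 150611 mod 4 = 3, so the flip contributes +1; sign now -1
(150611/114525): 150611 mod 114525 = 36086, so (150611/114525) = (36086/114525)
factor out 2^1: 36086 = 2^1·18043; with 114525 mod 8 = 5, (2/114525) = -1; sign now +1; continue with (18043/114525)
flip (18043/114525) -> (114525/18043): both odd, 18043 mod 4 = 3, 114525 mod 4 = 1, so the flip contributes +1; sign now +1
(114525/18043): 114525 mod 18043 = 6267, so (114525/18043) = (6267/18043)
flip (6267/18043) -> (18043/6267): both odd, 6267 mod 4 = 3, 18043 mod 4 = 3, so the flip contributes -1; sign now -1
(18043/6267): 18043 mod 6267 = 5509, so (18043/6267) = (5509/6267)
flip (5509/6267) -> (6267/5509): both odd, 5509 mod 4 = 1, 6267 mod 4 = 3, so the flip contributes +1; sign now -1
(6267/5509): 6267 mod 5509 = 758, so (6267/5509) = (758/5509)
factor out 2^1: 758 = 2^1·379; with 5509 mod 8 = 5, (2/5509) = -1; sign now +1; continue with (379/5509)
flip (379/5509) -> (5509/379): both odd, 379 mod 4 = 3, 5509 mod 4 = 1, so the flip contributes +1; sign now +1
(5509/379): 5509 mod 379 = 203, so (5509/379) = (203/379)
flip (203/379) -> (379/203): both odd, 203 mod 4 = 3, 379 mod 4 = 3, so the flip contributes -1; sign now -1
(379/203): 379 mod 203 = 176, so (379/203) = (176/203)
factor out 2^4: 176 = 2^4·11; with 203 mod 8 = 3, (2/203) = -1; sign now -1; continue with (11/203)
flip (11/203) -> (203/11): both odd, 11 mod 4 = 3, 203 mod 4 = 3, so the flip contributes -1; sign now +1
(203/11): 203 mod 11 = 5, so (203/11) = (5/11)
flip (5/11) -> (11/5): both odd, 5 mod 4 = 1, 11 mod 4 = 3, so the flip contributes +1; sign now +1
(11/5): 11 mod 5 = 1, so (11/5) = (1/5)
reached (1/5) = 1, so the symbol is +1

1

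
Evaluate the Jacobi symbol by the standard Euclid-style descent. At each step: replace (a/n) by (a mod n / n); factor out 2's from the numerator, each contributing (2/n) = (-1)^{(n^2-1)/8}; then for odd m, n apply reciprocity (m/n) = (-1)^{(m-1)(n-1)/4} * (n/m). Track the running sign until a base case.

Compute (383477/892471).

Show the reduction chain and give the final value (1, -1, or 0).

reciprocity: (383477/892471) = +1·(892471/383477) since 383477 mod 4 = 1, 892471 mod 4 = 3; sign now +1
(892471/383477) = (125517/383477)   [reduce mod 383477]
reciprocity: (125517/383477) = +1·(383477/125517) since 125517 mod 4 = 1, 383477 mod 4 = 1; sign now +1
(383477/125517) = (6926/125517)   [reduce mod 125517]
6926 = 2^1·3463; (2/125517) = -1 since 125517 mod 8 = 5, so (6926/125517) = (-1)^1·(3463/125517); sign now -1
reciprocity: (3463/125517) = +1·(125517/3463) since 3463 mod 4 = 3, 125517 mod 4 = 1; sign now -1
(125517/3463) = (849/3463)   [reduce mod 3463]
reciprocity: (849/3463) = +1·(3463/849) since 849 mod 4 = 1, 3463 mod 4 = 3; sign now -1
(3463/849) = (67/849)   [reduce mod 849]
reciprocity: (67/849) = +1·(849/67) since 67 mod 4 = 3, 849 mod 4 = 1; sign now -1
(849/67) = (45/67)   [reduce mod 67]
reciprocity: (45/67) = +1·(67/45) since 45 mod 4 = 1, 67 mod 4 = 3; sign now -1
(67/45) = (22/45)   [reduce mod 45]
22 = 2^1·11; (2/45) = -1 since 45 mod 8 = 5, so (22/45) = (-1)^1·(11/45); sign now +1
reciprocity: (11/45) = +1·(45/11) since 11 mod 4 = 3, 45 mod 4 = 1; sign now +1
(45/11) = (1/11)   [reduce mod 11]
(1/11) = 1; final value = sign = +1

1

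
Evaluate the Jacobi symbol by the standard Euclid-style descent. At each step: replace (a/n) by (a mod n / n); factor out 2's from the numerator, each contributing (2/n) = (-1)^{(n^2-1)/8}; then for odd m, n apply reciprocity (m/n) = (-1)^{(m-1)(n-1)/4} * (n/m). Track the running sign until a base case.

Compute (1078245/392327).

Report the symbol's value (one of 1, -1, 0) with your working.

(1078245/392327) = (293591/392327)   [reduce mod 392327]
reciprocity: (293591/392327) = -1·(392327/293591) since 293591 mod 4 = 3, 392327 mod 4 = 3; sign now -1
(392327/293591) = (98736/293591)   [reduce mod 293591]
98736 = 2^4·6171; (2/293591) = +1 since 293591 mod 8 = 7, so (98736/293591) = (+1)^4·(6171/293591); sign now -1
reciprocity: (6171/293591) = -1·(293591/6171) since 6171 mod 4 = 3, 293591 mod 4 = 3; sign now +1
(293591/6171) = (3554/6171)   [reduce mod 6171]
3554 = 2^1·1777; (2/6171) = -1 since 6171 mod 8 = 3, so (3554/6171) = (-1)^1·(1777/6171); sign now -1
reciprocity: (1777/6171) = +1·(6171/1777) since 1777 mod 4 = 1, 6171 mod 4 = 3; sign now -1
(6171/1777) = (840/1777)   [reduce mod 1777]
840 = 2^3·105; (2/1777) = +1 since 1777 mod 8 = 1, so (840/1777) = (+1)^3·(105/1777); sign now -1
reciprocity: (105/1777) = +1·(1777/105) since 105 mod 4 = 1, 1777 mod 4 = 1; sign now -1
(1777/105) = (97/105)   [reduce mod 105]
reciprocity: (97/105) = +1·(105/97) since 97 mod 4 = 1, 105 mod 4 = 1; sign now -1
(105/97) = (8/97)   [reduce mod 97]
8 = 2^3·1; (2/97) = +1 since 97 mod 8 = 1, so (8/97) = (+1)^3·(1/97); sign now -1
(1/97) = 1; final value = sign = -1

-1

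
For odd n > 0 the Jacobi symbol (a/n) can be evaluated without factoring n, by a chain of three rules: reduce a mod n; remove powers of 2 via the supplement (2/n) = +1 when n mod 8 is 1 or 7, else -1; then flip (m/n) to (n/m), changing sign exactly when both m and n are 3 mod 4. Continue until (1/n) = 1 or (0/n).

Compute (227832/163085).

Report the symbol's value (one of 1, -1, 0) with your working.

-1

(227832/163085): 227832 mod 163085 = 64747, so (227832/163085) = (64747/163085)
flip (64747/163085) -> (163085/64747): both odd, 64747 mod 4 = 3, 163085 mod 4 = 1, so the flip contributes +1; sign now +1
(163085/64747): 163085 mod 64747 = 33591, so (163085/64747) = (33591/64747)
flip (33591/64747) -> (64747/33591): both odd, 33591 mod 4 = 3, 64747 mod 4 = 3, so the flip contributes -1; sign now -1
(64747/33591): 64747 mod 33591 = 31156, so (64747/33591) = (31156/33591)
factor out 2^2: 31156 = 2^2·7789; with 33591 mod 8 = 7, (2/33591) = +1; sign now -1; continue with (7789/33591)
flip (7789/33591) -> (33591/7789): both odd, 7789 mod 4 = 1, 33591 mod 4 = 3, so the flip contributes +1; sign now -1
(33591/7789): 33591 mod 7789 = 2435, so (33591/7789) = (2435/7789)
flip (2435/7789) -> (7789/2435): both odd, 2435 mod 4 = 3, 7789 mod 4 = 1, so the flip contributes +1; sign now -1
(7789/2435): 7789 mod 2435 = 484, so (7789/2435) = (484/2435)
factor out 2^2: 484 = 2^2·121; with 2435 mod 8 = 3, (2/2435) = -1; sign now -1; continue with (121/2435)
flip (121/2435) -> (2435/121): both odd, 121 mod 4 = 1, 2435 mod 4 = 3, so the flip contributes +1; sign now -1
(2435/121): 2435 mod 121 = 15, so (2435/121) = (15/121)
flip (15/121) -> (121/15): both odd, 15 mod 4 = 3, 121 mod 4 = 1, so the flip contributes +1; sign now -1
(121/15): 121 mod 15 = 1, so (121/15) = (1/15)
reached (1/15) = 1, so the symbol is -1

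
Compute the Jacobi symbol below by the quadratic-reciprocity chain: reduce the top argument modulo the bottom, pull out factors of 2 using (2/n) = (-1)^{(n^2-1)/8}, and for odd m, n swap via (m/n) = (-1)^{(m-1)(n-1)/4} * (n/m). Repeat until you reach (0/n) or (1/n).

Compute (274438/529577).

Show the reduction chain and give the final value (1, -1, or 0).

factor out 2^1: 274438 = 2^1·137219; with 529577 mod 8 = 1, (2/529577) = +1; sign now +1; continue with (137219/529577)
flip (137219/529577) -> (529577/137219): both odd, 137219 mod 4 = 3, 529577 mod 4 = 1, so the flip contributes +1; sign now +1
(529577/137219): 529577 mod 137219 = 117920, so (529577/137219) = (117920/137219)
factor out 2^5: 117920 = 2^5·3685; with 137219 mod 8 = 3, (2/137219) = -1; sign now -1; continue with (3685/137219)
flip (3685/137219) -> (137219/3685): both odd, 3685 mod 4 = 1, 137219 mod 4 = 3, so the flip contributes +1; sign now -1
(137219/3685): 137219 mod 3685 = 874, so (137219/3685) = (874/3685)
factor out 2^1: 874 = 2^1·437; with 3685 mod 8 = 5, (2/3685) = -1; sign now +1; continue with (437/3685)
flip (437/3685) -> (3685/437): both odd, 437 mod 4 = 1, 3685 mod 4 = 1, so the flip contributes +1; sign now +1
(3685/437): 3685 mod 437 = 189, so (3685/437) = (189/437)
flip (189/437) -> (437/189): both odd, 189 mod 4 = 1, 437 mod 4 = 1, so the flip contributes +1; sign now +1
(437/189): 437 mod 189 = 59, so (437/189) = (59/189)
flip (59/189) -> (189/59): both odd, 59 mod 4 = 3, 189 mod 4 = 1, so the flip contributes +1; sign now +1
(189/59): 189 mod 59 = 12, so (189/59) = (12/59)
factor out 2^2: 12 = 2^2·3; with 59 mod 8 = 3, (2/59) = -1; sign now +1; continue with (3/59)
flip (3/59) -> (59/3): both odd, 3 mod 4 = 3, 59 mod 4 = 3, so the flip contributes -1; sign now -1
(59/3): 59 mod 3 = 2, so (59/3) = (2/3)
factor out 2^1: 2 = 2^1·1; with 3 mod 8 = 3, (2/3) = -1; sign now +1; continue with (1/3)
reached (1/3) = 1, so the symbol is +1

1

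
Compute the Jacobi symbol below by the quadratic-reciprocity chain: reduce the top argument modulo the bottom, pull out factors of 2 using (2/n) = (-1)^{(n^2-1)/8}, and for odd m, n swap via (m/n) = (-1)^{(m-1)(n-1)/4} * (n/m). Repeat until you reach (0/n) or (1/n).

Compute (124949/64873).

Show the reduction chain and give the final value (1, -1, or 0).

(124949/64873) = (60076/64873)   [reduce mod 64873]
60076 = 2^2·15019; (2/64873) = +1 since 64873 mod 8 = 1, so (60076/64873) = (+1)^2·(15019/64873); sign now +1
reciprocity: (15019/64873) = +1·(64873/15019) since 15019 mod 4 = 3, 64873 mod 4 = 1; sign now +1
(64873/15019) = (4797/15019)   [reduce mod 15019]
reciprocity: (4797/15019) = +1·(15019/4797) since 4797 mod 4 = 1, 15019 mod 4 = 3; sign now +1
(15019/4797) = (628/4797)   [reduce mod 4797]
628 = 2^2·157; (2/4797) = -1 since 4797 mod 8 = 5, so (628/4797) = (-1)^2·(157/4797); sign now +1
reciprocity: (157/4797) = +1·(4797/157) since 157 mod 4 = 1, 4797 mod 4 = 1; sign now +1
(4797/157) = (87/157)   [reduce mod 157]
reciprocity: (87/157) = +1·(157/87) since 87 mod 4 = 3, 157 mod 4 = 1; sign now +1
(157/87) = (70/87)   [reduce mod 87]
70 = 2^1·35; (2/87) = +1 since 87 mod 8 = 7, so (70/87) = (+1)^1·(35/87); sign now +1
reciprocity: (35/87) = -1·(87/35) since 35 mod 4 = 3, 87 mod 4 = 3; sign now -1
(87/35) = (17/35)   [reduce mod 35]
reciprocity: (17/35) = +1·(35/17) since 17 mod 4 = 1, 35 mod 4 = 3; sign now -1
(35/17) = (1/17)   [reduce mod 17]
(1/17) = 1; final value = sign = -1

-1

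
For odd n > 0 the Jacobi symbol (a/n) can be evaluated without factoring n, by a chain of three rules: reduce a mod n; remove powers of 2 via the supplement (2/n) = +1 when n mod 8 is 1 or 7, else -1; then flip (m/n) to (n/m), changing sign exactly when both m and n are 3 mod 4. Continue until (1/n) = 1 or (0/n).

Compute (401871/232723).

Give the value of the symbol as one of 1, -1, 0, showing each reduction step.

-1

(401871/232723): 401871 mod 232723 = 169148, so (401871/232723) = (169148/232723)
factor out 2^2: 169148 = 2^2·42287; with 232723 mod 8 = 3, (2/232723) = -1; sign now +1; continue with (42287/232723)
flip (42287/232723) -> (232723/42287): both odd, 42287 mod 4 = 3, 232723 mod 4 = 3, so the flip contributes -1; sign now -1
(232723/42287): 232723 mod 42287 = 21288, so (232723/42287) = (21288/42287)
factor out 2^3: 21288 = 2^3·2661; with 42287 mod 8 = 7, (2/42287) = +1; sign now -1; continue with (2661/42287)
flip (2661/42287) -> (42287/2661): both odd, 2661 mod 4 = 1, 42287 mod 4 = 3, so the flip contributes +1; sign now -1
(42287/2661): 42287 mod 2661 = 2372, so (42287/2661) = (2372/2661)
factor out 2^2: 2372 = 2^2·593; with 2661 mod 8 = 5, (2/2661) = -1; sign now -1; continue with (593/2661)
flip (593/2661) -> (2661/593): both odd, 593 mod 4 = 1, 2661 mod 4 = 1, so the flip contributes +1; sign now -1
(2661/593): 2661 mod 593 = 289, so (2661/593) = (289/593)
flip (289/593) -> (593/289): both odd, 289 mod 4 = 1, 593 mod 4 = 1, so the flip contributes +1; sign now -1
(593/289): 593 mod 289 = 15, so (593/289) = (15/289)
flip (15/289) -> (289/15): both odd, 15 mod 4 = 3, 289 mod 4 = 1, so the flip contributes +1; sign now -1
(289/15): 289 mod 15 = 4, so (289/15) = (4/15)
factor out 2^2: 4 = 2^2·1; with 15 mod 8 = 7, (2/15) = +1; sign now -1; continue with (1/15)
reached (1/15) = 1, so the symbol is -1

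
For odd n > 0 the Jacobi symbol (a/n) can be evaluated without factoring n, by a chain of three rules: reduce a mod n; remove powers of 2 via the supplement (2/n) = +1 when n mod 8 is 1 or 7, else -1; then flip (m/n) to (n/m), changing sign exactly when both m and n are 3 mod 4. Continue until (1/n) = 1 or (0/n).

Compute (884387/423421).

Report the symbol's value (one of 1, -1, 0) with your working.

(884387/423421) = (37545/423421)   [reduce mod 423421]
reciprocity: (37545/423421) = +1·(423421/37545) since 37545 mod 4 = 1, 423421 mod 4 = 1; sign now +1
(423421/37545) = (10426/37545)   [reduce mod 37545]
10426 = 2^1·5213; (2/37545) = +1 since 37545 mod 8 = 1, so (10426/37545) = (+1)^1·(5213/37545); sign now +1
reciprocity: (5213/37545) = +1·(37545/5213) since 5213 mod 4 = 1, 37545 mod 4 = 1; sign now +1
(37545/5213) = (1054/5213)   [reduce mod 5213]
1054 = 2^1·527; (2/5213) = -1 since 5213 mod 8 = 5, so (1054/5213) = (-1)^1·(527/5213); sign now -1
reciprocity: (527/5213) = +1·(5213/527) since 527 mod 4 = 3, 5213 mod 4 = 1; sign now -1
(5213/527) = (470/527)   [reduce mod 527]
470 = 2^1·235; (2/527) = +1 since 527 mod 8 = 7, so (470/527) = (+1)^1·(235/527); sign now -1
reciprocity: (235/527) = -1·(527/235) since 235 mod 4 = 3, 527 mod 4 = 3; sign now +1
(527/235) = (57/235)   [reduce mod 235]
reciprocity: (57/235) = +1·(235/57) since 57 mod 4 = 1, 235 mod 4 = 3; sign now +1
(235/57) = (7/57)   [reduce mod 57]
reciprocity: (7/57) = +1·(57/7) since 7 mod 4 = 3, 57 mod 4 = 1; sign now +1
(57/7) = (1/7)   [reduce mod 7]
(1/7) = 1; final value = sign = +1

1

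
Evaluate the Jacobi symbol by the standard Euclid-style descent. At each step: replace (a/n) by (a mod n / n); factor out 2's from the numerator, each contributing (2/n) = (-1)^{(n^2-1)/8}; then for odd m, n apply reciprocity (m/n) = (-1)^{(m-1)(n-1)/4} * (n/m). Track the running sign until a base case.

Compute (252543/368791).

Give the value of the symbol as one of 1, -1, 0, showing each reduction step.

1

flip (252543/368791) -> (368791/252543): both odd, 252543 mod 4 = 3, 368791 mod 4 = 3, so the flip contributes -1; sign now -1
(368791/252543): 368791 mod 252543 = 116248, so (368791/252543) = (116248/252543)
factor out 2^3: 116248 = 2^3·14531; with 252543 mod 8 = 7, (2/252543) = +1; sign now -1; continue with (14531/252543)
flip (14531/252543) -> (252543/14531): both odd, 14531 mod 4 = 3, 252543 mod 4 = 3, so the flip contributes -1; sign now +1
(252543/14531): 252543 mod 14531 = 5516, so (252543/14531) = (5516/14531)
factor out 2^2: 5516 = 2^2·1379; with 14531 mod 8 = 3, (2/14531) = -1; sign now +1; continue with (1379/14531)
flip (1379/14531) -> (14531/1379): both odd, 1379 mod 4 = 3, 14531 mod 4 = 3, so the flip contributes -1; sign now -1
(14531/1379): 14531 mod 1379 = 741, so (14531/1379) = (741/1379)
flip (741/1379) -> (1379/741): both odd, 741 mod 4 = 1, 1379 mod 4 = 3, so the flip contributes +1; sign now -1
(1379/741): 1379 mod 741 = 638, so (1379/741) = (638/741)
factor out 2^1: 638 = 2^1·319; with 741 mod 8 = 5, (2/741) = -1; sign now +1; continue with (319/741)
flip (319/741) -> (741/319): both odd, 319 mod 4 = 3, 741 mod 4 = 1, so the flip contributes +1; sign now +1
(741/319): 741 mod 319 = 103, so (741/319) = (103/319)
flip (103/319) -> (319/103): both odd, 103 mod 4 = 3, 319 mod 4 = 3, so the flip contributes -1; sign now -1
(319/103): 319 mod 103 = 10, so (319/103) = (10/103)
factor out 2^1: 10 = 2^1·5; with 103 mod 8 = 7, (2/103) = +1; sign now -1; continue with (5/103)
flip (5/103) -> (103/5): both odd, 5 mod 4 = 1, 103 mod 4 = 3, so the flip contributes +1; sign now -1
(103/5): 103 mod 5 = 3, so (103/5) = (3/5)
flip (3/5) -> (5/3): both odd, 3 mod 4 = 3, 5 mod 4 = 1, so the flip contributes +1; sign now -1
(5/3): 5 mod 3 = 2, so (5/3) = (2/3)
factor out 2^1: 2 = 2^1·1; with 3 mod 8 = 3, (2/3) = -1; sign now +1; continue with (1/3)
reached (1/3) = 1, so the symbol is +1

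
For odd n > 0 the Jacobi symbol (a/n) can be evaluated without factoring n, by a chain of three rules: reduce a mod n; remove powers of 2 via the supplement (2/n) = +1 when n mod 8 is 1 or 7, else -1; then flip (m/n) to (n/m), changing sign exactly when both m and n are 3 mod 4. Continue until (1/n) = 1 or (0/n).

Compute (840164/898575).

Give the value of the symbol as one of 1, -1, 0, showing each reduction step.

1

factor out 2^2: 840164 = 2^2·210041; with 898575 mod 8 = 7, (2/898575) = +1; sign now +1; continue with (210041/898575)
flip (210041/898575) -> (898575/210041): both odd, 210041 mod 4 = 1, 898575 mod 4 = 3, so the flip contributes +1; sign now +1
(898575/210041): 898575 mod 210041 = 58411, so (898575/210041) = (58411/210041)
flip (58411/210041) -> (210041/58411): both odd, 58411 mod 4 = 3, 210041 mod 4 = 1, so the flip contributes +1; sign now +1
(210041/58411): 210041 mod 58411 = 34808, so (210041/58411) = (34808/58411)
factor out 2^3: 34808 = 2^3·4351; with 58411 mod 8 = 3, (2/58411) = -1; sign now -1; continue with (4351/58411)
flip (4351/58411) -> (58411/4351): both odd, 4351 mod 4 = 3, 58411 mod 4 = 3, so the flip contributes -1; sign now +1
(58411/4351): 58411 mod 4351 = 1848, so (58411/4351) = (1848/4351)
factor out 2^3: 1848 = 2^3·231; with 4351 mod 8 = 7, (2/4351) = +1; sign now +1; continue with (231/4351)
flip (231/4351) -> (4351/231): both odd, 231 mod 4 = 3, 4351 mod 4 = 3, so the flip contributes -1; sign now -1
(4351/231): 4351 mod 231 = 193, so (4351/231) = (193/231)
flip (193/231) -> (231/193): both odd, 193 mod 4 = 1, 231 mod 4 = 3, so the flip contributes +1; sign now -1
(231/193): 231 mod 193 = 38, so (231/193) = (38/193)
factor out 2^1: 38 = 2^1·19; with 193 mod 8 = 1, (2/193) = +1; sign now -1; continue with (19/193)
flip (19/193) -> (193/19): both odd, 19 mod 4 = 3, 193 mod 4 = 1, so the flip contributes +1; sign now -1
(193/19): 193 mod 19 = 3, so (193/19) = (3/19)
flip (3/19) -> (19/3): both odd, 3 mod 4 = 3, 19 mod 4 = 3, so the flip contributes -1; sign now +1
(19/3): 19 mod 3 = 1, so (19/3) = (1/3)
reached (1/3) = 1, so the symbol is +1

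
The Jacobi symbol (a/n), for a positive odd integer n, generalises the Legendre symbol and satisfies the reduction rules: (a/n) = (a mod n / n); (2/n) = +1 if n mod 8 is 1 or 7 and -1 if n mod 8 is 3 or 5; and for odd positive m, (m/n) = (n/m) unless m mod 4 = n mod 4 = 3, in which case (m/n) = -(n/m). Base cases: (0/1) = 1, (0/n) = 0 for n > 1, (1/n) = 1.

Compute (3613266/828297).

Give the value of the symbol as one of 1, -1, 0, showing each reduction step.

(3613266/828297) = (300078/828297)   [reduce mod 828297]
300078 = 2^1·150039; (2/828297) = +1 since 828297 mod 8 = 1, so (300078/828297) = (+1)^1·(150039/828297); sign now +1
reciprocity: (150039/828297) = +1·(828297/150039) since 150039 mod 4 = 3, 828297 mod 4 = 1; sign now +1
(828297/150039) = (78102/150039)   [reduce mod 150039]
78102 = 2^1·39051; (2/150039) = +1 since 150039 mod 8 = 7, so (78102/150039) = (+1)^1·(39051/150039); sign now +1
reciprocity: (39051/150039) = -1·(150039/39051) since 39051 mod 4 = 3, 150039 mod 4 = 3; sign now -1
(150039/39051) = (32886/39051)   [reduce mod 39051]
32886 = 2^1·16443; (2/39051) = -1 since 39051 mod 8 = 3, so (32886/39051) = (-1)^1·(16443/39051); sign now +1
reciprocity: (16443/39051) = -1·(39051/16443) since 16443 mod 4 = 3, 39051 mod 4 = 3; sign now -1
(39051/16443) = (6165/16443)   [reduce mod 16443]
reciprocity: (6165/16443) = +1·(16443/6165) since 6165 mod 4 = 1, 16443 mod 4 = 3; sign now -1
(16443/6165) = (4113/6165)   [reduce mod 6165]
reciprocity: (4113/6165) = +1·(6165/4113) since 4113 mod 4 = 1, 6165 mod 4 = 1; sign now -1
(6165/4113) = (2052/4113)   [reduce mod 4113]
2052 = 2^2·513; (2/4113) = +1 since 4113 mod 8 = 1, so (2052/4113) = (+1)^2·(513/4113); sign now -1
reciprocity: (513/4113) = +1·(4113/513) since 513 mod 4 = 1, 4113 mod 4 = 1; sign now -1
(4113/513) = (9/513)   [reduce mod 513]
reciprocity: (9/513) = +1·(513/9) since 9 mod 4 = 1, 513 mod 4 = 1; sign now -1
(513/9) = (0/9)   [reduce mod 9]
(0/9) = 0   [gcd(a, n) > 1]; final value = 0

0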